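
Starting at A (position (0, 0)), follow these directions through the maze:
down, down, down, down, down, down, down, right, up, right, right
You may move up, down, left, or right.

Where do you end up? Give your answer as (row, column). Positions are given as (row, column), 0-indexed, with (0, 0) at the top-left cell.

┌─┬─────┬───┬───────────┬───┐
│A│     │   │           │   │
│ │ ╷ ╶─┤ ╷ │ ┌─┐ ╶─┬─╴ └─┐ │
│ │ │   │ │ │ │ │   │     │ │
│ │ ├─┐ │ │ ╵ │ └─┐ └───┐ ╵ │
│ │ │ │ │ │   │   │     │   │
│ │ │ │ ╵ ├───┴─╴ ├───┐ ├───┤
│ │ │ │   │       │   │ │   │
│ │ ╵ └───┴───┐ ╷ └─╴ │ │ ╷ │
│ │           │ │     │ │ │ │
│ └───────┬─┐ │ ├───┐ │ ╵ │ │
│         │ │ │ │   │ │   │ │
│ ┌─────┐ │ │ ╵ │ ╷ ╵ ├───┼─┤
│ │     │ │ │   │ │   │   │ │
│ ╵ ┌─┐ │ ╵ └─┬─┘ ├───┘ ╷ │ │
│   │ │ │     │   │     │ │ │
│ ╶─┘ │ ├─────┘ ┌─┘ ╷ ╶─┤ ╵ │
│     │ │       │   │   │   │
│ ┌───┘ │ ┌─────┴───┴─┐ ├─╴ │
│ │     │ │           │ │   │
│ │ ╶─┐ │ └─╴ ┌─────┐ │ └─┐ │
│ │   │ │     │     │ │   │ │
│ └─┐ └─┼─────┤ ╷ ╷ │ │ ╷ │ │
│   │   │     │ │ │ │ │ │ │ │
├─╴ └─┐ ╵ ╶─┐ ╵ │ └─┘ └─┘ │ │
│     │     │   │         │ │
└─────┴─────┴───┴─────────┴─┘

Following directions step by step:
Start: (0, 0)
  down: (0, 0) → (1, 0)
  down: (1, 0) → (2, 0)
  down: (2, 0) → (3, 0)
  down: (3, 0) → (4, 0)
  down: (4, 0) → (5, 0)
  down: (5, 0) → (6, 0)
  down: (6, 0) → (7, 0)
  right: (7, 0) → (7, 1)
  up: (7, 1) → (6, 1)
  right: (6, 1) → (6, 2)
  right: (6, 2) → (6, 3)
Final position: (6, 3)

Path taken:

┌─┬─────┬───┬───────────┬───┐
│A│     │   │           │   │
│ │ ╷ ╶─┤ ╷ │ ┌─┐ ╶─┬─╴ └─┐ │
│↓│ │   │ │ │ │ │   │     │ │
│ │ ├─┐ │ │ ╵ │ └─┐ └───┐ ╵ │
│↓│ │ │ │ │   │   │     │   │
│ │ │ │ ╵ ├───┴─╴ ├───┐ ├───┤
│↓│ │ │   │       │   │ │   │
│ │ ╵ └───┴───┐ ╷ └─╴ │ │ ╷ │
│↓│           │ │     │ │ │ │
│ └───────┬─┐ │ ├───┐ │ ╵ │ │
│↓        │ │ │ │   │ │   │ │
│ ┌─────┐ │ │ ╵ │ ╷ ╵ ├───┼─┤
│↓│↱ → B│ │ │   │ │   │   │ │
│ ╵ ┌─┐ │ ╵ └─┬─┘ ├───┘ ╷ │ │
│↳ ↑│ │ │     │   │     │ │ │
│ ╶─┘ │ ├─────┘ ┌─┘ ╷ ╶─┤ ╵ │
│     │ │       │   │   │   │
│ ┌───┘ │ ┌─────┴───┴─┐ ├─╴ │
│ │     │ │           │ │   │
│ │ ╶─┐ │ └─╴ ┌─────┐ │ └─┐ │
│ │   │ │     │     │ │   │ │
│ └─┐ └─┼─────┤ ╷ ╷ │ │ ╷ │ │
│   │   │     │ │ │ │ │ │ │ │
├─╴ └─┐ ╵ ╶─┐ ╵ │ └─┘ └─┘ │ │
│     │     │   │         │ │
└─────┴─────┴───┴─────────┴─┘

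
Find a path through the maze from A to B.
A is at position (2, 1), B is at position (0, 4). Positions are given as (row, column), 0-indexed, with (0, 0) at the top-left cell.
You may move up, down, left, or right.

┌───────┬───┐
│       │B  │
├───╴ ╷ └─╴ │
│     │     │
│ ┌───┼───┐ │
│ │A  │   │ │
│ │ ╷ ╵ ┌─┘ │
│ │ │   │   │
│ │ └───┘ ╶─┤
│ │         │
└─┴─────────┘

Finding the shortest path from (2, 1) to (0, 4):
Path length: 11 steps
Directions: down → down → right → right → right → up → right → up → up → up → left

Solution:

┌───────┬───┐
│       │B ↰│
├───╴ ╷ └─╴ │
│     │    ↑│
│ ┌───┼───┐ │
│ │A  │   │↑│
│ │ ╷ ╵ ┌─┘ │
│ │↓│   │↱ ↑│
│ │ └───┘ ╶─┤
│ │↳ → → ↑  │
└─┴─────────┘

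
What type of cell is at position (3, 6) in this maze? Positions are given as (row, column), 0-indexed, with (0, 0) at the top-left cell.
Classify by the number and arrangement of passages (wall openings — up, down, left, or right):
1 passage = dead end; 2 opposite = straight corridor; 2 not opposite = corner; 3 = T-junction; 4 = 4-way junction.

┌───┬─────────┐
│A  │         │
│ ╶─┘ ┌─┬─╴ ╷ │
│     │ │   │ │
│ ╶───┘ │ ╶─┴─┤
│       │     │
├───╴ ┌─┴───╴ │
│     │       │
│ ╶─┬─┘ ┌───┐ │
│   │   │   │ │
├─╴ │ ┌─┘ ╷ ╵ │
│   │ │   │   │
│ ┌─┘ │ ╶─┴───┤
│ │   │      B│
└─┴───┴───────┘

Checking cell at (3, 6):
Number of passages: 3
Cell type: T-junction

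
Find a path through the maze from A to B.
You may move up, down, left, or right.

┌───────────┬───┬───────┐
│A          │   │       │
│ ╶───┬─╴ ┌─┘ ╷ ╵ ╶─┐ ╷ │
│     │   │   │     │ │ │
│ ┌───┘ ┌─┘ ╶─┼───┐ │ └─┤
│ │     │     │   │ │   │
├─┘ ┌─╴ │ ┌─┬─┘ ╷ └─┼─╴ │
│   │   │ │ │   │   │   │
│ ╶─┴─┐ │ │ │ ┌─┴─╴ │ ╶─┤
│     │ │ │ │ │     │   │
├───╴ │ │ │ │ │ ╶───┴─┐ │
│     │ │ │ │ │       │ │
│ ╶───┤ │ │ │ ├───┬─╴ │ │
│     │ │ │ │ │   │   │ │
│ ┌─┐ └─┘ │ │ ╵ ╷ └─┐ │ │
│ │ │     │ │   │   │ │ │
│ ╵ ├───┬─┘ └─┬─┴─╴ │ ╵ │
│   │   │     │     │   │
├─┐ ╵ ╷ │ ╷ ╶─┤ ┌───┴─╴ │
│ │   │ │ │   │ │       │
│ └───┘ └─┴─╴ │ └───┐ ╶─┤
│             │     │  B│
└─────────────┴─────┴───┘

Finding the shortest path through the maze:
Path length: 53 steps
Directions: right → right → right → right → down → left → down → left → left → down → left → down → right → right → down → left → left → down → right → right → down → right → right → up → up → up → up → up → right → up → right → up → right → down → right → up → right → right → down → down → right → down → left → down → right → down → down → down → down → down → left → down → right

Solution:

┌───────────┬───┬───────┐
│A → → → ↓  │↱ ↓│↱ → ↓  │
│ ╶───┬─╴ ┌─┘ ╷ ╵ ╶─┐ ╷ │
│     │↓ ↲│↱ ↑│↳ ↑  │↓│ │
│ ┌───┘ ┌─┘ ╶─┼───┐ │ └─┤
│ │↓ ← ↲│↱ ↑  │   │ │↳ ↓│
├─┘ ┌─╴ │ ┌─┬─┘ ╷ └─┼─╴ │
│↓ ↲│   │↑│ │   │   │↓ ↲│
│ ╶─┴─┐ │ │ │ ┌─┴─╴ │ ╶─┤
│↳ → ↓│ │↑│ │ │     │↳ ↓│
├───╴ │ │ │ │ │ ╶───┴─┐ │
│↓ ← ↲│ │↑│ │ │       │↓│
│ ╶───┤ │ │ │ ├───┬─╴ │ │
│↳ → ↓│ │↑│ │ │   │   │↓│
│ ┌─┐ └─┘ │ │ ╵ ╷ └─┐ │ │
│ │ │↳ → ↑│ │   │   │ │↓│
│ ╵ ├───┬─┘ └─┬─┴─╴ │ ╵ │
│   │   │     │     │  ↓│
├─┐ ╵ ╷ │ ╷ ╶─┤ ┌───┴─╴ │
│ │   │ │ │   │ │    ↓ ↲│
│ └───┘ └─┴─╴ │ └───┐ ╶─┤
│             │     │↳ B│
└─────────────┴─────┴───┘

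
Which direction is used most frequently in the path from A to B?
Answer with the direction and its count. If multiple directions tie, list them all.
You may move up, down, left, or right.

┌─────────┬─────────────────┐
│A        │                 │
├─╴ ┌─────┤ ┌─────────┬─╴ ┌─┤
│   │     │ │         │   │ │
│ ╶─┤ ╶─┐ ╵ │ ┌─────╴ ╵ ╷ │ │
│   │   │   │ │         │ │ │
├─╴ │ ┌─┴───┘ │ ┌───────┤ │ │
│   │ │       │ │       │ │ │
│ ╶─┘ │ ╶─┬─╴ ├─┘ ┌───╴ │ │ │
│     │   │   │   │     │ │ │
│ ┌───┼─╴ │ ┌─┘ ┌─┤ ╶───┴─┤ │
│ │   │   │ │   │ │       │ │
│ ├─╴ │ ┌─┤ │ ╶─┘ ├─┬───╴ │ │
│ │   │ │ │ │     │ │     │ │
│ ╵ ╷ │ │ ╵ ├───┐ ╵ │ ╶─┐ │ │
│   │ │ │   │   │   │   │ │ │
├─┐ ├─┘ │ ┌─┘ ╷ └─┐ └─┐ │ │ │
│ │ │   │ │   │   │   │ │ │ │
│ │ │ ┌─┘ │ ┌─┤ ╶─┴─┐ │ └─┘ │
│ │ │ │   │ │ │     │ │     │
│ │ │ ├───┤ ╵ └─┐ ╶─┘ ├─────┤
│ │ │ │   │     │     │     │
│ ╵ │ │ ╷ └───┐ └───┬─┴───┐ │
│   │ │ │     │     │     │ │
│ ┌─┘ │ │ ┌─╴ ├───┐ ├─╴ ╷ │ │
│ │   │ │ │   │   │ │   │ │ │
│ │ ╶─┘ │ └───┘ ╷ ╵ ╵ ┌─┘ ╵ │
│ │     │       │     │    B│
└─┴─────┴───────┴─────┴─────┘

Directions: right, down, left, down, right, down, left, down, right, right, up, up, up, right, right, down, right, up, up, right, right, right, right, right, right, right, down, left, down, left, up, left, left, left, left, down, down, left, left, left, down, right, down, left, down, down, down, left, down, down, down, down, left, down, right, right, up, up, up, right, down, down, down, right, right, right, up, right, down, right, right, up, right, up, right, down, down, right
Counts: {'right': 27, 'down': 25, 'left': 14, 'up': 12}
Most common: right (27 times)

Solution:

┌─────────┬─────────────────┐
│A ↓      │↱ → → → → → → ↓  │
├─╴ ┌─────┤ ┌─────────┬─╴ ┌─┤
│↓ ↲│↱ → ↓│↑│↓ ← ← ← ↰│↓ ↲│ │
│ ╶─┤ ╶─┐ ╵ │ ┌─────╴ ╵ ╷ │ │
│↳ ↓│↑  │↳ ↑│↓│      ↑ ↲│ │ │
├─╴ │ ┌─┴───┘ │ ┌───────┤ │ │
│↓ ↲│↑│↓ ← ← ↲│ │       │ │ │
│ ╶─┘ │ ╶─┬─╴ ├─┘ ┌───╴ │ │ │
│↳ → ↑│↳ ↓│   │   │     │ │ │
│ ┌───┼─╴ │ ┌─┘ ┌─┤ ╶───┴─┤ │
│ │   │↓ ↲│ │   │ │       │ │
│ ├─╴ │ ┌─┤ │ ╶─┘ ├─┬───╴ │ │
│ │   │↓│ │ │     │ │     │ │
│ ╵ ╷ │ │ ╵ ├───┐ ╵ │ ╶─┐ │ │
│   │ │↓│   │   │   │   │ │ │
├─┐ ├─┘ │ ┌─┘ ╷ └─┐ └─┐ │ │ │
│ │ │↓ ↲│ │   │   │   │ │ │ │
│ │ │ ┌─┘ │ ┌─┤ ╶─┴─┐ │ └─┘ │
│ │ │↓│   │ │ │     │ │     │
│ │ │ ├───┤ ╵ └─┐ ╶─┘ ├─────┤
│ │ │↓│↱ ↓│     │     │     │
│ ╵ │ │ ╷ └───┐ └───┬─┴───┐ │
│   │↓│↑│↓    │     │  ↱ ↓│ │
│ ┌─┘ │ │ ┌─╴ ├───┐ ├─╴ ╷ │ │
│ │↓ ↲│↑│↓│   │↱ ↓│ │↱ ↑│↓│ │
│ │ ╶─┘ │ └───┘ ╷ ╵ ╵ ┌─┘ ╵ │
│ │↳ → ↑│↳ → → ↑│↳ → ↑│  ↳ B│
└─┴─────┴───────┴─────┴─────┘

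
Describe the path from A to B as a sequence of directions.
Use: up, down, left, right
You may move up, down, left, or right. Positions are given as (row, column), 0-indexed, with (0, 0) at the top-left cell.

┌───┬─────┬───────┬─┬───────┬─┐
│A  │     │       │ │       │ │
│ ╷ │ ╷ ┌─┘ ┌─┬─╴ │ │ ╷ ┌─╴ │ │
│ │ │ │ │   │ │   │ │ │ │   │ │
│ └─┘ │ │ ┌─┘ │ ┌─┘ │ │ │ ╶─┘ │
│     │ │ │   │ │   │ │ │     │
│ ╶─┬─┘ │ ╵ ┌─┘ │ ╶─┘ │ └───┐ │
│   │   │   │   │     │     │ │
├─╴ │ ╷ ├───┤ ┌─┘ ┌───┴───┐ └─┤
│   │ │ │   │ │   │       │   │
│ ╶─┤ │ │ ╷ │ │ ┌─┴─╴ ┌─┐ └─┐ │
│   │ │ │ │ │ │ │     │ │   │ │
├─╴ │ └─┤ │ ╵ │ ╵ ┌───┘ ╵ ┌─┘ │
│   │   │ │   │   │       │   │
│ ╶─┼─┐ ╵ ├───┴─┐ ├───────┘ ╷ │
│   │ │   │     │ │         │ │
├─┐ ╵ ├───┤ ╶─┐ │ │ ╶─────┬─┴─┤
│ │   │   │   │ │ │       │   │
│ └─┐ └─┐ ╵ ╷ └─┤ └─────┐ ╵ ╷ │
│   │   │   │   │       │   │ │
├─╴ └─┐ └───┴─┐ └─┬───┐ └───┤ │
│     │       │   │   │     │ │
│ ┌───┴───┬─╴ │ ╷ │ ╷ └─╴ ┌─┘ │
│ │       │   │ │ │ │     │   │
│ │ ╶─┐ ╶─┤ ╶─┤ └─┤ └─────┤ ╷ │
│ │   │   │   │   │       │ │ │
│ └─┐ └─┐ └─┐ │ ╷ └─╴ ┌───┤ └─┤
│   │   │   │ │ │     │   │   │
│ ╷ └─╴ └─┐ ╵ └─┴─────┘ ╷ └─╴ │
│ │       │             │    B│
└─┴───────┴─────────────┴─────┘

Finding the path and converting it to directions:
Path through cells: (0,0) → (1,0) → (2,0) → (3,0) → (3,1) → (4,1) → (4,0) → (5,0) → (5,1) → (6,1) → (6,0) → (7,0) → (7,1) → (8,1) → (8,2) → (9,2) → (9,3) → (10,3) → (10,4) → (10,5) → (10,6) → (11,6) → (11,5) → (12,5) → (12,6) → (13,6) → (14,6) → (14,7) → (14,8) → (14,9) → (14,10) → (14,11) → (13,11) → (13,12) → (14,12) → (14,13) → (14,14)
Directions: down, down, down, right, down, left, down, right, down, left, down, right, down, right, down, right, down, right, right, right, down, left, down, right, down, down, right, right, right, right, right, up, right, down, right, right

Solution:

┌───┬─────┬───────┬─┬───────┬─┐
│A  │     │       │ │       │ │
│ ╷ │ ╷ ┌─┘ ┌─┬─╴ │ │ ╷ ┌─╴ │ │
│↓│ │ │ │   │ │   │ │ │ │   │ │
│ └─┘ │ │ ┌─┘ │ ┌─┘ │ │ │ ╶─┘ │
│↓    │ │ │   │ │   │ │ │     │
│ ╶─┬─┘ │ ╵ ┌─┘ │ ╶─┘ │ └───┐ │
│↳ ↓│   │   │   │     │     │ │
├─╴ │ ╷ ├───┤ ┌─┘ ┌───┴───┐ └─┤
│↓ ↲│ │ │   │ │   │       │   │
│ ╶─┤ │ │ ╷ │ │ ┌─┴─╴ ┌─┐ └─┐ │
│↳ ↓│ │ │ │ │ │ │     │ │   │ │
├─╴ │ └─┤ │ ╵ │ ╵ ┌───┘ ╵ ┌─┘ │
│↓ ↲│   │ │   │   │       │   │
│ ╶─┼─┐ ╵ ├───┴─┐ ├───────┘ ╷ │
│↳ ↓│ │   │     │ │         │ │
├─┐ ╵ ├───┤ ╶─┐ │ │ ╶─────┬─┴─┤
│ │↳ ↓│   │   │ │ │       │   │
│ └─┐ └─┐ ╵ ╷ └─┤ └─────┐ ╵ ╷ │
│   │↳ ↓│   │   │       │   │ │
├─╴ └─┐ └───┴─┐ └─┬───┐ └───┤ │
│     │↳ → → ↓│   │   │     │ │
│ ┌───┴───┬─╴ │ ╷ │ ╷ └─╴ ┌─┘ │
│ │       │↓ ↲│ │ │ │     │   │
│ │ ╶─┐ ╶─┤ ╶─┤ └─┤ └─────┤ ╷ │
│ │   │   │↳ ↓│   │       │ │ │
│ └─┐ └─┐ └─┐ │ ╷ └─╴ ┌───┤ └─┤
│   │   │   │↓│ │     │↱ ↓│   │
│ ╷ └─╴ └─┐ ╵ └─┴─────┘ ╷ └─╴ │
│ │       │  ↳ → → → → ↑│↳ → B│
└─┴───────┴─────────────┴─────┘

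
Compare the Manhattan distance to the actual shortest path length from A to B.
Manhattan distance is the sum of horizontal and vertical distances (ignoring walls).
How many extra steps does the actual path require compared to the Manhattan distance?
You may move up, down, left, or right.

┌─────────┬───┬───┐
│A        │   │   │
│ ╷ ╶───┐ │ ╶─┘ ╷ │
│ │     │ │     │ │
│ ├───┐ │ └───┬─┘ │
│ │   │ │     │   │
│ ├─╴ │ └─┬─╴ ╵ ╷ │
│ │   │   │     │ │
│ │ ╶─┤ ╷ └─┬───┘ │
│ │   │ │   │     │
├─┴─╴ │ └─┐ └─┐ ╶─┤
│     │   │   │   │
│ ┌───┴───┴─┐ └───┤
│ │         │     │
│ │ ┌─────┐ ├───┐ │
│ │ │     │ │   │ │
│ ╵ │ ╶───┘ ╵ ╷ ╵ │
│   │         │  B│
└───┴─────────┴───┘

Manhattan distance: |8 - 0| + |8 - 0| = 16
Actual path length: 16
Extra steps: 16 - 16 = 0

Solution:

┌─────────┬───┬───┐
│A ↓      │   │   │
│ ╷ ╶───┐ │ ╶─┘ ╷ │
│ │↳ → ↓│ │     │ │
│ ├───┐ │ └───┬─┘ │
│ │   │↓│     │   │
│ ├─╴ │ └─┬─╴ ╵ ╷ │
│ │   │↳ ↓│     │ │
│ │ ╶─┤ ╷ └─┬───┘ │
│ │   │ │↳ ↓│     │
├─┴─╴ │ └─┐ └─┐ ╶─┤
│     │   │↳ ↓│   │
│ ┌───┴───┴─┐ └───┤
│ │         │↳ → ↓│
│ │ ┌─────┐ ├───┐ │
│ │ │     │ │   │↓│
│ ╵ │ ╶───┘ ╵ ╷ ╵ │
│   │         │  B│
└───┴─────────┴───┘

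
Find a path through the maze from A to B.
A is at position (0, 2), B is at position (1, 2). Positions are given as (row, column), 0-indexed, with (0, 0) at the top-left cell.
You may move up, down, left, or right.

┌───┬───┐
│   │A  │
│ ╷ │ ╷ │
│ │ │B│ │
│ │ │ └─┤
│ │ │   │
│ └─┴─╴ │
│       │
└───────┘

Finding the shortest path from (0, 2) to (1, 2):
Path length: 1 steps
Directions: down

Solution:

┌───┬───┐
│   │A  │
│ ╷ │ ╷ │
│ │ │B│ │
│ │ │ └─┤
│ │ │   │
│ └─┴─╴ │
│       │
└───────┘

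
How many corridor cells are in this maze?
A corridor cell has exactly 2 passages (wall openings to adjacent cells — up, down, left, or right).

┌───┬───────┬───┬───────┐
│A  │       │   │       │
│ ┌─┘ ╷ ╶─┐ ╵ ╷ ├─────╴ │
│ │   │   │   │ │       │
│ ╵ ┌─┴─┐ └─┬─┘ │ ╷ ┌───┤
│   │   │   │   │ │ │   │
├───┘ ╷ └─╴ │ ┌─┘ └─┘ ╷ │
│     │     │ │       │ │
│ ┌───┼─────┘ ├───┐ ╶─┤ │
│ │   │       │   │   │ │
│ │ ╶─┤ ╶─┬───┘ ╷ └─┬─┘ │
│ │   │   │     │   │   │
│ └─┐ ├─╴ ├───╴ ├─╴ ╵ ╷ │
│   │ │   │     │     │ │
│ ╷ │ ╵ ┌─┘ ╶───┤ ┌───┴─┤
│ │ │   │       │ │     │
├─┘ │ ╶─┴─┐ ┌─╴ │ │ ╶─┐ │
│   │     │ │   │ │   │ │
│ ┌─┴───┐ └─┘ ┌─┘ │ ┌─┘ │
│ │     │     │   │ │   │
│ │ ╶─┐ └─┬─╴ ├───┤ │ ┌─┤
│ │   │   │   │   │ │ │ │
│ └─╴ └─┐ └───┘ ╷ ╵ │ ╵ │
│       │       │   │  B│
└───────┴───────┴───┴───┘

Counting cells with exactly 2 passages:
Total corridor cells: 115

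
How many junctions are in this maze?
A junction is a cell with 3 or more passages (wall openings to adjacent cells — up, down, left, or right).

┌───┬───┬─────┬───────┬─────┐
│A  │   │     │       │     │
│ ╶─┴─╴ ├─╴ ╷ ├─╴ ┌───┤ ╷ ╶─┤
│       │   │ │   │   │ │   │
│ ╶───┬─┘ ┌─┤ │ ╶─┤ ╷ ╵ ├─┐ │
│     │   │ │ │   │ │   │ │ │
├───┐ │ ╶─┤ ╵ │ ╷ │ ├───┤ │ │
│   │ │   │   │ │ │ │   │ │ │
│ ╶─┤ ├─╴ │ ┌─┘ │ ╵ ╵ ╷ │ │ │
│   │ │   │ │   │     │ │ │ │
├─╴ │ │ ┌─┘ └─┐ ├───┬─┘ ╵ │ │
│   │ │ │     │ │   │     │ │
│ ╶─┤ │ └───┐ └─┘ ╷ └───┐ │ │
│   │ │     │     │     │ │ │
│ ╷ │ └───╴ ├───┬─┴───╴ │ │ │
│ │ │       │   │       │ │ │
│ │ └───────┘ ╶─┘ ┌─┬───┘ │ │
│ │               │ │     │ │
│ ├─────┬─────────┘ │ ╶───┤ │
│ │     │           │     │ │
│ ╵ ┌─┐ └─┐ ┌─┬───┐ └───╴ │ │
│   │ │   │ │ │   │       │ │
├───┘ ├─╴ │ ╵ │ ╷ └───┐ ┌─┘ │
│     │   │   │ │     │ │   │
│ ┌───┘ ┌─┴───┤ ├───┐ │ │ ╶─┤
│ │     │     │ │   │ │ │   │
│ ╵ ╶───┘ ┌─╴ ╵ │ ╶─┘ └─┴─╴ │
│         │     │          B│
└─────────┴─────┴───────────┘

Checking each cell for number of passages:

Junctions found (3+ passages):
  (0, 5): 3 passages
  (0, 8): 3 passages
  (0, 12): 3 passages
  (1, 0): 3 passages
  (2, 7): 3 passages
  (3, 5): 3 passages
  (4, 7): 3 passages
  (4, 9): 3 passages
  (5, 5): 3 passages
  (5, 11): 3 passages
  (5, 12): 3 passages
  (6, 0): 3 passages
  (8, 6): 3 passages
  (9, 5): 3 passages
  (9, 9): 3 passages
  (10, 11): 3 passages
  (13, 1): 3 passages
  (13, 6): 3 passages
  (13, 10): 3 passages
Total junctions: 19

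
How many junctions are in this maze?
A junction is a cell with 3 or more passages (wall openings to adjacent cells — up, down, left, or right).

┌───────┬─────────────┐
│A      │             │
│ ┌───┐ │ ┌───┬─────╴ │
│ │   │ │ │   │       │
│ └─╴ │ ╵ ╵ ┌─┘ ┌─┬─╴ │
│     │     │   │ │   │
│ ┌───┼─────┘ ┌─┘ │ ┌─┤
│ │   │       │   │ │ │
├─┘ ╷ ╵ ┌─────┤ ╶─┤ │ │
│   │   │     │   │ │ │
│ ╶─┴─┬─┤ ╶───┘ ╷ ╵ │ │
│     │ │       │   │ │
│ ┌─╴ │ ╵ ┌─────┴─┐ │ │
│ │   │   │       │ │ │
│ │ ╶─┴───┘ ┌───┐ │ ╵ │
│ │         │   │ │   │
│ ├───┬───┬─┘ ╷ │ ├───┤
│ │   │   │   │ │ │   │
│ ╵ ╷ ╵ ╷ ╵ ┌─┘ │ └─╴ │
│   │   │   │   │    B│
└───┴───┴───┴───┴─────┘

Checking each cell for number of passages:

Junctions found (3+ passages):
  (1, 10): 3 passages
  (2, 0): 3 passages
  (2, 4): 3 passages
  (4, 7): 3 passages
  (5, 0): 3 passages
  (5, 4): 3 passages
  (5, 9): 3 passages
Total junctions: 7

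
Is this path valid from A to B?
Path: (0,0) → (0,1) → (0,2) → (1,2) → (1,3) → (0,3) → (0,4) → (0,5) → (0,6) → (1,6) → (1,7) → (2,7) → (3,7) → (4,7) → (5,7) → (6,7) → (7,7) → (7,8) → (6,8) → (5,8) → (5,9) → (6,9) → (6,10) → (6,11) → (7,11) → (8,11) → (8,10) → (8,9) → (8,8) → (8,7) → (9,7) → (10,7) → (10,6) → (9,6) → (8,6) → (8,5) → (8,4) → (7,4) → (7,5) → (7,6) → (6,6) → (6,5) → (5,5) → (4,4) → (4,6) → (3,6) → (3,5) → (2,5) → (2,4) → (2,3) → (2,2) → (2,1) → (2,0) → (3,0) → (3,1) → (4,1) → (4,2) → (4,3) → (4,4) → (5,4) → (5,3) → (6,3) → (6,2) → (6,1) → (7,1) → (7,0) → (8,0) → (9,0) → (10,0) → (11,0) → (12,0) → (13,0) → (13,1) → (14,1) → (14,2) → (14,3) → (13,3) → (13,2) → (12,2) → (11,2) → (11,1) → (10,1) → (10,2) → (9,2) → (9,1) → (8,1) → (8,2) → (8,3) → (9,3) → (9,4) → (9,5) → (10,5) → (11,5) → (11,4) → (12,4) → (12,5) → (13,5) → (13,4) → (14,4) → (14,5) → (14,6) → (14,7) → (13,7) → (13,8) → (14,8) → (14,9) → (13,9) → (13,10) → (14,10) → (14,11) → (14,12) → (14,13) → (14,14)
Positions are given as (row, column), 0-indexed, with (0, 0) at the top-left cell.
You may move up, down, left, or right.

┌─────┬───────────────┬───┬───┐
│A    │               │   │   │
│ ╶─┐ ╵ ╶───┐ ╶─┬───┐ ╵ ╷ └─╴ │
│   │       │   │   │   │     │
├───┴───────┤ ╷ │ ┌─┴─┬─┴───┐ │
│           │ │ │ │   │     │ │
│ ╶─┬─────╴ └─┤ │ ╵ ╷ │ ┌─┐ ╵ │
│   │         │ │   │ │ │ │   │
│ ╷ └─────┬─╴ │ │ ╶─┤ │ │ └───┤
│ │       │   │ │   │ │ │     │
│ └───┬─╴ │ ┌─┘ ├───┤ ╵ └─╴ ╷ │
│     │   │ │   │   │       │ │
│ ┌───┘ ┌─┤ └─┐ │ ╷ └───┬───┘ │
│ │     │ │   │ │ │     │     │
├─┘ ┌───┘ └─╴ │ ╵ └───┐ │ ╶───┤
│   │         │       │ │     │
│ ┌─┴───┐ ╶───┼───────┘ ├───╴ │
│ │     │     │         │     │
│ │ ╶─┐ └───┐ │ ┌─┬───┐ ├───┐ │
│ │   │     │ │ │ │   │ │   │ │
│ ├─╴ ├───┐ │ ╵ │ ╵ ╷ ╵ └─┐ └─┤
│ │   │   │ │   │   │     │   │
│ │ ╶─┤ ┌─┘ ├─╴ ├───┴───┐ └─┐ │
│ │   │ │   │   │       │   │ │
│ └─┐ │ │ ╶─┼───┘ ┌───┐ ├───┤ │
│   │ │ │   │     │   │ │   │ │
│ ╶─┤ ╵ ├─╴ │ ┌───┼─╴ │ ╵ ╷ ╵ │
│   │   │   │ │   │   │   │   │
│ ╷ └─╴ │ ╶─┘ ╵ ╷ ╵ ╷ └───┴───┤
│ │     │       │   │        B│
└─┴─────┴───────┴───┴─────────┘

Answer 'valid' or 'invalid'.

Checking path validity:
Result: Invalid move at step 43: cannot move from (5, 5) to (4, 4).

invalid

Correct solution:

┌─────┬───────────────┬───┬───┐
│A → ↓│↱ → → ↓        │   │   │
│ ╶─┐ ╵ ╶───┐ ╶─┬───┐ ╵ ╷ └─╴ │
│   │↳ ↑    │↳ ↓│   │   │     │
├───┴───────┤ ╷ │ ┌─┴─┬─┴───┐ │
│↓ ← ← ← ← ↰│ │↓│ │   │     │ │
│ ╶─┬─────╴ └─┤ │ ╵ ╷ │ ┌─┐ ╵ │
│↳ ↓│      ↑ ↰│↓│   │ │ │ │   │
│ ╷ └─────┬─╴ │ │ ╶─┤ │ │ └───┤
│ │↳ → → ↓│↱ ↑│↓│   │ │ │     │
│ └───┬─╴ │ ┌─┘ ├───┤ ╵ └─╴ ╷ │
│     │↓ ↲│↑│  ↓│↱ ↓│       │ │
│ ┌───┘ ┌─┤ └─┐ │ ╷ └───┬───┘ │
│ │↓ ← ↲│ │↑ ↰│↓│↑│↳ → ↓│     │
├─┘ ┌───┘ └─╴ │ ╵ └───┐ │ ╶───┤
│↓ ↲│    ↱ → ↑│↳ ↑    │↓│     │
│ ┌─┴───┐ ╶───┼───────┘ ├───╴ │
│↓│↱ → ↓│↑ ← ↰│↓ ← ← ← ↲│     │
│ │ ╶─┐ └───┐ │ ┌─┬───┐ ├───┐ │
│↓│↑ ↰│↳ → ↓│↑│↓│ │   │ │   │ │
│ ├─╴ ├───┐ │ ╵ │ ╵ ╷ ╵ └─┐ └─┤
│↓│↱ ↑│   │↓│↑ ↲│   │     │   │
│ │ ╶─┤ ┌─┘ ├─╴ ├───┴───┐ └─┐ │
│↓│↑ ↰│ │↓ ↲│   │       │   │ │
│ └─┐ │ │ ╶─┼───┘ ┌───┐ ├───┤ │
│↓  │↑│ │↳ ↓│     │   │ │   │ │
│ ╶─┤ ╵ ├─╴ │ ┌───┼─╴ │ ╵ ╷ ╵ │
│↳ ↓│↑ ↰│↓ ↲│ │↱ ↓│↱ ↓│   │   │
│ ╷ └─╴ │ ╶─┘ ╵ ╷ ╵ ╷ └───┴───┤
│ │↳ → ↑│↳ → → ↑│↳ ↑│↳ → → → B│
└─┴─────┴───────┴───┴─────────┘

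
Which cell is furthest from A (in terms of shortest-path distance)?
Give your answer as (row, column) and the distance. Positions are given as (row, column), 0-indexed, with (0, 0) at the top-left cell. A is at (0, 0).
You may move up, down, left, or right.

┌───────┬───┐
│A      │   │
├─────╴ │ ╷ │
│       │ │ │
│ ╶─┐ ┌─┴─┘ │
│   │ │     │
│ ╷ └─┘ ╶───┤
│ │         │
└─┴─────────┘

Computing BFS distances from A to all cells:
Furthest cell: (1, 4)
Distance: 19 steps

Path from A to the furthest cell:

┌───────┬───┐
│A → → ↓│↓ ↰│
├─────╴ │ ╷ │
│↓ ← ← ↲│B│↑│
│ ╶─┐ ┌─┴─┘ │
│↳ ↓│ │↱ → ↑│
│ ╷ └─┘ ╶───┤
│ │↳ → ↑    │
└─┴─────────┘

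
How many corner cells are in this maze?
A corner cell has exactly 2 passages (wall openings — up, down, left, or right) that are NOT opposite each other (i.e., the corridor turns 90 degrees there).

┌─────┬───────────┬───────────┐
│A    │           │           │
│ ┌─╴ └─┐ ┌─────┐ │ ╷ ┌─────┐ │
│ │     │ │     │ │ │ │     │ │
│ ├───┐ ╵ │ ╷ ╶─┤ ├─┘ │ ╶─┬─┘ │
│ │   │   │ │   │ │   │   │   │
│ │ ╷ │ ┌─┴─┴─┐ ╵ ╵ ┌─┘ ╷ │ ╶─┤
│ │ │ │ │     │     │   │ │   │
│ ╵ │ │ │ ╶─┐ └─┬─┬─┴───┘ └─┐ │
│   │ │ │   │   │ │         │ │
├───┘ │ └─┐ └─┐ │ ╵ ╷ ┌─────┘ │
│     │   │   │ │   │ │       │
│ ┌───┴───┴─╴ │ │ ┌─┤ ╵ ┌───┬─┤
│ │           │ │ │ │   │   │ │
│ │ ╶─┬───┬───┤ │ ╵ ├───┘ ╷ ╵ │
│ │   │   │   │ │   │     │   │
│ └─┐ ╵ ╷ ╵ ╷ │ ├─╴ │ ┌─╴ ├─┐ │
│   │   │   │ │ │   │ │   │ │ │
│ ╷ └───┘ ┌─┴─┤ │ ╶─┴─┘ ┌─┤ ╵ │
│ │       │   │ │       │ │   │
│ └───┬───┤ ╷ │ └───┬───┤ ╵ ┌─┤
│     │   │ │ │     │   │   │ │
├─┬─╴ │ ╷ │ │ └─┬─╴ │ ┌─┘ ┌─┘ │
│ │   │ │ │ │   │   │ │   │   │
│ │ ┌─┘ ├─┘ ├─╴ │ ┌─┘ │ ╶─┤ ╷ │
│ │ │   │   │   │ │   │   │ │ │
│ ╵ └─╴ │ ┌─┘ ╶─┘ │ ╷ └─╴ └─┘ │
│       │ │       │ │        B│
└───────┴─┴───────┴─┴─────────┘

Counting corner cells (2 non-opposite passages):
Total corners: 99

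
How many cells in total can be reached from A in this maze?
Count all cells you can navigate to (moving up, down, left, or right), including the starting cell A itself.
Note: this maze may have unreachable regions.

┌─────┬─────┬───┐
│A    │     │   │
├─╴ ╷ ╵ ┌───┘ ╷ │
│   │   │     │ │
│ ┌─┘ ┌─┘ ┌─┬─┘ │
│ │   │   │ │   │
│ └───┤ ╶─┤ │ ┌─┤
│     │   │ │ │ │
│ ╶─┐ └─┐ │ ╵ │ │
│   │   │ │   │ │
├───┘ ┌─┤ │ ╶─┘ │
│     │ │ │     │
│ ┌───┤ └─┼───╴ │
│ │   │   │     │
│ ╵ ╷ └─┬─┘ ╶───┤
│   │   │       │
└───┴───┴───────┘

Using BFS/flood-fill to find all reachable cells from A:
Maze size: 8 × 8 = 64 total cells
34 cell(s) are walled off and cannot be reached from A.
Reachable cells: 30

Reachable region (· marks reachable cells):

┌─────┬─────┬───┐
│A · ·│· · ·│   │
├─╴ ╷ ╵ ┌───┘ ╷ │
│· ·│· ·│     │ │
│ ┌─┘ ┌─┘ ┌─┬─┘ │
│·│· ·│   │ │   │
│ └───┤ ╶─┤ │ ┌─┤
│· · ·│   │ │ │ │
│ ╶─┐ └─┐ │ ╵ │ │
│· ·│· ·│ │   │ │
├───┘ ┌─┤ │ ╶─┘ │
│· · ·│ │ │     │
│ ┌───┤ └─┼───╴ │
│·│· ·│   │     │
│ ╵ ╷ └─┬─┘ ╶───┤
│· ·│· ·│       │
└───┴───┴───────┘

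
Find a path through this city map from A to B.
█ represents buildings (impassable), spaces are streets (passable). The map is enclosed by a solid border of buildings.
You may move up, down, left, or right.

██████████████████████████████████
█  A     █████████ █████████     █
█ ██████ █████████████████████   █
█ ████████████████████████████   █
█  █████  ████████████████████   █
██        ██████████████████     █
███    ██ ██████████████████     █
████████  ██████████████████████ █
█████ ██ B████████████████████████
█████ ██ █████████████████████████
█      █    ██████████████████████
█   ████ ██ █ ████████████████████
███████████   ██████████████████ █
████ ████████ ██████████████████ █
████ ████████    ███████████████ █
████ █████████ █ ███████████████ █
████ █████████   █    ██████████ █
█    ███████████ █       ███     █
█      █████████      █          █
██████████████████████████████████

Finding the shortest path from A to B:
Movement: cardinal only
Path length: 17 steps
Directions: left → left → down → down → down → right → down → right → right → right → right → right → right → right → down → down → down

Solution:

██████████████████████████████████
█↓←A     █████████ █████████     █
█↓██████ █████████████████████   █
█↓████████████████████████████   █
█↳↓█████  ████████████████████   █
██↳→→→→→→↓██████████████████     █
███    ██↓██████████████████     █
████████ ↓██████████████████████ █
█████ ██ B████████████████████████
█████ ██ █████████████████████████
█      █    ██████████████████████
█   ████ ██ █ ████████████████████
███████████   ██████████████████ █
████ ████████ ██████████████████ █
████ ████████    ███████████████ █
████ █████████ █ ███████████████ █
████ █████████   █    ██████████ █
█    ███████████ █       ███     █
█      █████████      █          █
██████████████████████████████████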